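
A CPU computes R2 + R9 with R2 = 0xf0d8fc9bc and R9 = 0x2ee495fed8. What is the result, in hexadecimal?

Add column by column in base 16, right to left:
  c+8 = 4 carry 1
  b+d+1 = 9 carry 1
  9+e+1 = 8 carry 1
  c+f+1 = c carry 1
  f+5+1 = 5 carry 1
  8+9+1 = 2 carry 1
  d+4+1 = 2 carry 1
  0+e+1 = f
  f+e = d carry 1
  0+2+1 = 3

0x3df225c894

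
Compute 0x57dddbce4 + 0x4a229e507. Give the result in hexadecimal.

Add column by column in base 16, right to left:
  4+7 = b
  e+0 = e
  c+5 = 1 carry 1
  b+e+1 = a carry 1
  d+9+1 = 7 carry 1
  d+2+1 = 0 carry 1
  d+2+1 = 0 carry 1
  7+a+1 = 2 carry 1
  5+4+1 = a

0xa2007a1eb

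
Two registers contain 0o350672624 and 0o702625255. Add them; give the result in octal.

0o1253520101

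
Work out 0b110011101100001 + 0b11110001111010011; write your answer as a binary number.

Add column by column in base 2, right to left:
  1+1 = 0 carry 1
  0+1+1 = 0 carry 1
  0+0+1 = 1
  0+0 = 0
  0+1 = 1
  1+0 = 1
  1+1 = 0 carry 1
  0+1+1 = 0 carry 1
  1+1+1 = 1 carry 1
  1+1+1 = 1 carry 1
  1+0+1 = 0 carry 1
  0+0+1 = 1
  0+0 = 0
  1+1 = 0 carry 1
  1+1+1 = 1 carry 1
  0+1+1 = 0 carry 1
  0+1+1 = 0 carry 1
  final carry 1

0b100100101100110100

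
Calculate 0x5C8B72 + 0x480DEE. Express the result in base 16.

0xA49960

Add column by column in base 16, right to left:
  2+E = 0 carry 1
  7+E+1 = 6 carry 1
  B+D+1 = 9 carry 1
  8+0+1 = 9
  C+8 = 4 carry 1
  5+4+1 = A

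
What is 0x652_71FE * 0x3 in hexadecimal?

0x12F755FA

Multiply each base-16 digit by 3, carrying:
  E×3 = 42 → write A carry 2
  F×3+2 = 47 → write F carry 2
  1×3+2 = 5 → write 5
  7×3 = 21 → write 5 carry 1
  2×3+1 = 7 → write 7
  5×3 = 15 → write F
  6×3 = 18 → write 2 carry 1
  remaining carry: 1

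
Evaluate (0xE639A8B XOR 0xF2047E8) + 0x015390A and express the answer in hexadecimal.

First 0xE639A8B XOR 0xF2047E8 = 0x143DD63.
Add column by column in base 16, right to left:
  3+A = D
  6+0 = 6
  D+9 = 6 carry 1
  D+3+1 = 1 carry 1
  3+5+1 = 9
  4+1 = 5
  1+0 = 1

0x159166D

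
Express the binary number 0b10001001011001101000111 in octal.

0o21131507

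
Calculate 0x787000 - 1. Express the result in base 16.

The trailing 3 digits are 0, so subtracting 1 borrows through: they become F and the next digit up decrements.

0x786FFF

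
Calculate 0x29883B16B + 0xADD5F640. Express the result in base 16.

0x34659A7AB

Add column by column in base 16, right to left:
  B+0 = B
  6+4 = A
  1+6 = 7
  B+F = A carry 1
  3+5+1 = 9
  8+D = 5 carry 1
  8+D+1 = 6 carry 1
  9+A+1 = 4 carry 1
  2+0+1 = 3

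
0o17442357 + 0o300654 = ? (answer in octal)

0o17743233

Add column by column in base 8, right to left:
  7+4 = 3 carry 1
  5+5+1 = 3 carry 1
  3+6+1 = 2 carry 1
  2+0+1 = 3
  4+0 = 4
  4+3 = 7
  7+0 = 7
  1+0 = 1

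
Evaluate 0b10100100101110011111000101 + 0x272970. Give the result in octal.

0o256410465

0b10100100101110011111000101 = 0o244563705 in octal.
0x272970 = 0o11624560 in octal.
Add column by column in base 8, right to left:
  5+0 = 5
  0+6 = 6
  7+5 = 4 carry 1
  3+4+1 = 0 carry 1
  6+2+1 = 1 carry 1
  5+6+1 = 4 carry 1
  4+1+1 = 6
  4+1 = 5
  2+0 = 2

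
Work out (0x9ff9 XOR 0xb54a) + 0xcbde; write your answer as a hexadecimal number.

First 0x9ff9 XOR 0xb54a = 0x2ab3.
Add column by column in base 16, right to left:
  3+e = 1 carry 1
  b+d+1 = 9 carry 1
  a+b+1 = 6 carry 1
  2+c+1 = f

0xf691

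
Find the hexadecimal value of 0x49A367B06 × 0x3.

Multiply each base-16 digit by 3, carrying:
  6×3 = 18 → write 2 carry 1
  0×3+1 = 1 → write 1
  B×3 = 33 → write 1 carry 2
  7×3+2 = 23 → write 7 carry 1
  6×3+1 = 19 → write 3 carry 1
  3×3+1 = 10 → write A
  A×3 = 30 → write E carry 1
  9×3+1 = 28 → write C carry 1
  4×3+1 = 13 → write D

0xDCEA37112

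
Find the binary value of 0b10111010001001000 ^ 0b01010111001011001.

XOR bit by bit (1 where the bits differ):
  10111010001001000
^ 01010111001011001
= 11101101000010001

0b11101101000010001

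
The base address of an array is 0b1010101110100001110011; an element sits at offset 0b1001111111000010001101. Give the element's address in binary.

0b10100101101100100000000

Add column by column in base 2, right to left:
  1+1 = 0 carry 1
  1+0+1 = 0 carry 1
  0+1+1 = 0 carry 1
  0+1+1 = 0 carry 1
  1+0+1 = 0 carry 1
  1+0+1 = 0 carry 1
  1+0+1 = 0 carry 1
  0+1+1 = 0 carry 1
  0+0+1 = 1
  0+0 = 0
  0+0 = 0
  1+0 = 1
  0+1 = 1
  1+1 = 0 carry 1
  1+1+1 = 1 carry 1
  1+1+1 = 1 carry 1
  0+1+1 = 0 carry 1
  1+1+1 = 1 carry 1
  0+1+1 = 0 carry 1
  1+0+1 = 0 carry 1
  0+0+1 = 1
  1+1 = 0 carry 1
  final carry 1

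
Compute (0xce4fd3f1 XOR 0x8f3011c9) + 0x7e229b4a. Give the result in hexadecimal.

0xbfa25d82

First 0xce4fd3f1 XOR 0x8f3011c9 = 0x417fc238.
Add column by column in base 16, right to left:
  8+a = 2 carry 1
  3+4+1 = 8
  2+b = d
  c+9 = 5 carry 1
  f+2+1 = 2 carry 1
  7+2+1 = a
  1+e = f
  4+7 = b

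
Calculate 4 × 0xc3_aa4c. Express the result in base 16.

0x30ea930

Multiply each base-16 digit by 4, carrying:
  c×4 = 48 → write 0 carry 3
  4×4+3 = 19 → write 3 carry 1
  a×4+1 = 41 → write 9 carry 2
  a×4+2 = 42 → write a carry 2
  3×4+2 = 14 → write e
  c×4 = 48 → write 0 carry 3
  remaining carry: 3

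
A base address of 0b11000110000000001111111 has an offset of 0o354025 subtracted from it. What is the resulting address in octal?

0o30224152

0b11000110000000001111111 = 0o30600177 in octal.
Subtract column by column in base 8:
  7-5 → 2
  7-2 → 5
  1-0 → 1
  0-4 → 4 (borrow)
  0-5-1 → 2 (borrow)
  6-3-1 → 2
  0-0 → 0
  3-0 → 3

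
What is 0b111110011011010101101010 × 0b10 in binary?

Multiply each base-2 digit by 2, carrying:
  0×2 = 0 → write 0
  1×2 = 2 → write 0 carry 1
  0×2+1 = 1 → write 1
  1×2 = 2 → write 0 carry 1
  0×2+1 = 1 → write 1
  1×2 = 2 → write 0 carry 1
  1×2+1 = 3 → write 1 carry 1
  0×2+1 = 1 → write 1
  1×2 = 2 → write 0 carry 1
  0×2+1 = 1 → write 1
  1×2 = 2 → write 0 carry 1
  0×2+1 = 1 → write 1
  1×2 = 2 → write 0 carry 1
  1×2+1 = 3 → write 1 carry 1
  0×2+1 = 1 → write 1
  1×2 = 2 → write 0 carry 1
  1×2+1 = 3 → write 1 carry 1
  0×2+1 = 1 → write 1
  0×2 = 0 → write 0
  1×2 = 2 → write 0 carry 1
  1×2+1 = 3 → write 1 carry 1
  1×2+1 = 3 → write 1 carry 1
  1×2+1 = 3 → write 1 carry 1
  1×2+1 = 3 → write 1 carry 1
  remaining carry: 1

0b1111100110110101011010100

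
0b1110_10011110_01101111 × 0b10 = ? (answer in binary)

Multiply each base-2 digit by 2, carrying:
  1×2 = 2 → write 0 carry 1
  1×2+1 = 3 → write 1 carry 1
  1×2+1 = 3 → write 1 carry 1
  1×2+1 = 3 → write 1 carry 1
  0×2+1 = 1 → write 1
  1×2 = 2 → write 0 carry 1
  1×2+1 = 3 → write 1 carry 1
  0×2+1 = 1 → write 1
  0×2 = 0 → write 0
  1×2 = 2 → write 0 carry 1
  1×2+1 = 3 → write 1 carry 1
  1×2+1 = 3 → write 1 carry 1
  1×2+1 = 3 → write 1 carry 1
  0×2+1 = 1 → write 1
  0×2 = 0 → write 0
  1×2 = 2 → write 0 carry 1
  0×2+1 = 1 → write 1
  1×2 = 2 → write 0 carry 1
  1×2+1 = 3 → write 1 carry 1
  1×2+1 = 3 → write 1 carry 1
  remaining carry: 1

0b111010011110011011110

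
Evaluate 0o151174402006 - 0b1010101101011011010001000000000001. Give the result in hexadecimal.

0o151174402006 = 0x349f20406 in hexadecimal.
0b1010101101011011010001000000000001 = 0x2ad6d1001 in hexadecimal.
Subtract column by column in base 16:
  6-1 → 5
  0-0 → 0
  4-0 → 4
  0-1 → f (borrow)
  2-d-1 → 4 (borrow)
  f-6-1 → 8
  9-d → c (borrow)
  4-a-1 → 9 (borrow)
  3-2-1 → 0

0x9c84f405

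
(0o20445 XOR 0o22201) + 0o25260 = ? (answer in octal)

0o30124

First 0o20445 XOR 0o22201 = 0o02644.
Add column by column in base 8, right to left:
  4+0 = 4
  4+6 = 2 carry 1
  6+2+1 = 1 carry 1
  2+5+1 = 0 carry 1
  0+2+1 = 3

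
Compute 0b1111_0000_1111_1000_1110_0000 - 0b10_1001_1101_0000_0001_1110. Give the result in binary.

0b110001110010100011000010

Subtract column by column in base 2:
  0-0 → 0
  0-1 → 1 (borrow)
  0-1-1 → 0 (borrow)
  0-1-1 → 0 (borrow)
  0-1-1 → 0 (borrow)
  1-0-1 → 0
  1-0 → 1
  1-0 → 1
  0-0 → 0
  0-0 → 0
  0-0 → 0
  1-0 → 1
  1-1 → 0
  1-0 → 1
  1-1 → 0
  1-1 → 0
  0-1 → 1 (borrow)
  0-0-1 → 1 (borrow)
  0-0-1 → 1 (borrow)
  0-1-1 → 0 (borrow)
  1-0-1 → 0
  1-1 → 0
  1-0 → 1
  1-0 → 1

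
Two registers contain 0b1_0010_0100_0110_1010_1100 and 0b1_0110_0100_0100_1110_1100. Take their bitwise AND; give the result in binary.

0b100100100010010101100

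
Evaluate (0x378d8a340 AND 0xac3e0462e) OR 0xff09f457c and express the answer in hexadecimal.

0xff0df477c

0x378d8a340 AND 0xac3e0462e = 0x240c00200.
Then OR with 0xff09f457c.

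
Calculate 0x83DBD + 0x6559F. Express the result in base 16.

0xE935C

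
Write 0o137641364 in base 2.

0b1011111110100001011110100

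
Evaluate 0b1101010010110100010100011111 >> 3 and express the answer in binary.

Right shift by 3: drop the 3 least-significant bits.

0b1101010010110100010100011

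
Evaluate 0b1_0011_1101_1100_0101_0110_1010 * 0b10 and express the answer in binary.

0b10011110111000101011010100

Multiply each base-2 digit by 2, carrying:
  0×2 = 0 → write 0
  1×2 = 2 → write 0 carry 1
  0×2+1 = 1 → write 1
  1×2 = 2 → write 0 carry 1
  0×2+1 = 1 → write 1
  1×2 = 2 → write 0 carry 1
  1×2+1 = 3 → write 1 carry 1
  0×2+1 = 1 → write 1
  1×2 = 2 → write 0 carry 1
  0×2+1 = 1 → write 1
  1×2 = 2 → write 0 carry 1
  0×2+1 = 1 → write 1
  0×2 = 0 → write 0
  0×2 = 0 → write 0
  1×2 = 2 → write 0 carry 1
  1×2+1 = 3 → write 1 carry 1
  1×2+1 = 3 → write 1 carry 1
  0×2+1 = 1 → write 1
  1×2 = 2 → write 0 carry 1
  1×2+1 = 3 → write 1 carry 1
  1×2+1 = 3 → write 1 carry 1
  1×2+1 = 3 → write 1 carry 1
  0×2+1 = 1 → write 1
  0×2 = 0 → write 0
  1×2 = 2 → write 0 carry 1
  remaining carry: 1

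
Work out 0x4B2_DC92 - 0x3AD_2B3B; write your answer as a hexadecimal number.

0x105B157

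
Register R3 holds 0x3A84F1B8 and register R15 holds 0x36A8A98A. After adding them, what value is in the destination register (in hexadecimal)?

0x712D9B42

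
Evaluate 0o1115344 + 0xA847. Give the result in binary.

0o1115344 = 0b1001001101011100100 in binary.
0xA847 = 0b1010100001000111 in binary.
Add column by column in base 2, right to left:
  0+1 = 1
  0+1 = 1
  1+1 = 0 carry 1
  0+0+1 = 1
  0+0 = 0
  1+0 = 1
  1+1 = 0 carry 1
  1+0+1 = 0 carry 1
  0+0+1 = 1
  1+0 = 1
  0+0 = 0
  1+1 = 0 carry 1
  1+0+1 = 0 carry 1
  0+1+1 = 0 carry 1
  0+0+1 = 1
  1+1 = 0 carry 1
  0+0+1 = 1
  0+0 = 0
  1+0 = 1

0b1010100001100101011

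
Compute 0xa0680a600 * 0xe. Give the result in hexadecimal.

0x8c5b091400

Multiply each base-16 digit by 14, carrying:
  0×14 = 0 → write 0
  0×14 = 0 → write 0
  6×14 = 84 → write 4 carry 5
  a×14+5 = 145 → write 1 carry 9
  0×14+9 = 9 → write 9
  8×14 = 112 → write 0 carry 7
  6×14+7 = 91 → write b carry 5
  0×14+5 = 5 → write 5
  a×14 = 140 → write c carry 8
  remaining carry: 8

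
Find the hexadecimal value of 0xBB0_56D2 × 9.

Multiply each base-16 digit by 9, carrying:
  2×9 = 18 → write 2 carry 1
  D×9+1 = 118 → write 6 carry 7
  6×9+7 = 61 → write D carry 3
  5×9+3 = 48 → write 0 carry 3
  0×9+3 = 3 → write 3
  B×9 = 99 → write 3 carry 6
  B×9+6 = 105 → write 9 carry 6
  remaining carry: 6

0x69330D62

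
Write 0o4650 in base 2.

Each octal digit is 3 bits: 4=100 6=110 5=101 0=000.

0b100110101000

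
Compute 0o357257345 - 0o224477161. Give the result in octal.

0o132560164

Subtract column by column in base 8:
  5-1 → 4
  4-6 → 6 (borrow)
  3-1-1 → 1
  7-7 → 0
  5-7 → 6 (borrow)
  2-4-1 → 5 (borrow)
  7-4-1 → 2
  5-2 → 3
  3-2 → 1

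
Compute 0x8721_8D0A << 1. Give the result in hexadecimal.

1 bits is not a whole number of base-16 digits; in binary: 10000111001000011000110100001010 << 1 = 100001110010000110001101000010100.

0x10E431A14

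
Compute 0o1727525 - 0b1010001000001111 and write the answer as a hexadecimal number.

0o1727525 = 0x7AF55 in hexadecimal.
0b1010001000001111 = 0xA20F in hexadecimal.
Subtract column by column in base 16:
  5-F → 6 (borrow)
  5-0-1 → 4
  F-2 → D
  A-A → 0
  7-0 → 7

0x70D46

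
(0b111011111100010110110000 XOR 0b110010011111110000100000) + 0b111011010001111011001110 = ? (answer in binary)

First 0b111011111100010110110000 XOR 0b110010011111110000100000 = 0b001001100011100110010000.
Add column by column in base 2, right to left:
  0+0 = 0
  0+1 = 1
  0+1 = 1
  0+1 = 1
  1+0 = 1
  0+0 = 0
  0+1 = 1
  1+1 = 0 carry 1
  1+0+1 = 0 carry 1
  0+1+1 = 0 carry 1
  0+1+1 = 0 carry 1
  1+1+1 = 1 carry 1
  1+1+1 = 1 carry 1
  1+0+1 = 0 carry 1
  0+0+1 = 1
  0+0 = 0
  0+1 = 1
  1+0 = 1
  1+1 = 0 carry 1
  0+1+1 = 0 carry 1
  0+0+1 = 1
  1+1 = 0 carry 1
  0+1+1 = 0 carry 1
  0+1+1 = 0 carry 1
  final carry 1

0b1000100110101100001011110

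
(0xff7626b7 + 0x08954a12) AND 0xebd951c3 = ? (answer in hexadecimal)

Add column by column in base 16, right to left:
  7+2 = 9
  b+1 = c
  6+a = 0 carry 1
  2+4+1 = 7
  6+5 = b
  7+9 = 0 carry 1
  f+8+1 = 8 carry 1
  f+0+1 = 0 carry 1
  final carry 1
Sum = 0x1080b70c9; now AND with 0xebd951c3:
  1&0=0, 0&e=0, 8&b=8, 0&d=0, b&9=9, 7&5=5, 0&1=0, c&c=c, 9&3=1

0x80950c1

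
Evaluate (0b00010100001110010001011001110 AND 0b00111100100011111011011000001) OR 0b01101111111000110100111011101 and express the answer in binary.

0b1111111111010110101111011101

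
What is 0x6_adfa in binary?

Expand each hex digit to 4 bits: 6=0110 a=1010 d=1101 f=1111 a=1010.

0b1101010110111111010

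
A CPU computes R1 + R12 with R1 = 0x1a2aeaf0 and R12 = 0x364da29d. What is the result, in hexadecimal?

Add column by column in base 16, right to left:
  0+d = d
  f+9 = 8 carry 1
  a+2+1 = d
  e+a = 8 carry 1
  a+d+1 = 8 carry 1
  2+4+1 = 7
  a+6 = 0 carry 1
  1+3+1 = 5

0x50788d8d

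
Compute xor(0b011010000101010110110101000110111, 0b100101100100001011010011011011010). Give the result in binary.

0b111111100001011101100110011101101

XOR bit by bit (1 where the bits differ):
  011010000101010110110101000110111
^ 100101100100001011010011011011010
= 111111100001011101100110011101101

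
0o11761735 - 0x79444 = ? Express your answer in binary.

0b1000000100111110011001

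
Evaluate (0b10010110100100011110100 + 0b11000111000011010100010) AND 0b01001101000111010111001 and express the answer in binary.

0b1001101000111010010000

Add column by column in base 2, right to left:
  0+0 = 0
  0+1 = 1
  1+0 = 1
  0+0 = 0
  1+0 = 1
  1+1 = 0 carry 1
  1+0+1 = 0 carry 1
  1+1+1 = 1 carry 1
  0+0+1 = 1
  0+1 = 1
  0+1 = 1
  1+0 = 1
  0+0 = 0
  0+0 = 0
  1+0 = 1
  0+1 = 1
  1+1 = 0 carry 1
  1+1+1 = 1 carry 1
  0+0+1 = 1
  1+0 = 1
  0+0 = 0
  0+1 = 1
  1+1 = 0 carry 1
  final carry 1
Sum = 0b101011101100111110010110; now AND with 0b01001101000111010111001:
  101011101100111110010110
& 001001101000111010111001
= 001001101000111010010000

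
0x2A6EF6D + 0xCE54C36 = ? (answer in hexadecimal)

0xF8C3BA3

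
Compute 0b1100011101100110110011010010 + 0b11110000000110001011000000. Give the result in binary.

Add column by column in base 2, right to left:
  0+0 = 0
  1+0 = 1
  0+0 = 0
  0+0 = 0
  1+0 = 1
  0+0 = 0
  1+1 = 0 carry 1
  1+1+1 = 1 carry 1
  0+0+1 = 1
  0+1 = 1
  1+0 = 1
  1+0 = 1
  0+0 = 0
  1+1 = 0 carry 1
  1+1+1 = 1 carry 1
  0+0+1 = 1
  0+0 = 0
  1+0 = 1
  1+0 = 1
  0+0 = 0
  1+0 = 1
  1+0 = 1
  1+1 = 0 carry 1
  0+1+1 = 0 carry 1
  0+1+1 = 0 carry 1
  0+1+1 = 0 carry 1
  1+0+1 = 0 carry 1
  1+0+1 = 0 carry 1
  final carry 1

0b10000001101101100111110010010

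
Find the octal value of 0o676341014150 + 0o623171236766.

0o1521532253136

Add column by column in base 8, right to left:
  0+6 = 6
  5+6 = 3 carry 1
  1+7+1 = 1 carry 1
  4+6+1 = 3 carry 1
  1+3+1 = 5
  0+2 = 2
  1+1 = 2
  4+7 = 3 carry 1
  3+1+1 = 5
  6+3 = 1 carry 1
  7+2+1 = 2 carry 1
  6+6+1 = 5 carry 1
  final carry 1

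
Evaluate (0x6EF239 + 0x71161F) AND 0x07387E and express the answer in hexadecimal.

0x858

Add column by column in base 16, right to left:
  9+F = 8 carry 1
  3+1+1 = 5
  2+6 = 8
  F+1 = 0 carry 1
  E+1+1 = 0 carry 1
  6+7+1 = E
Sum = 0xE00858; now AND with 0x07387E:
  E&0=0, 0&7=0, 0&3=0, 8&8=8, 5&7=5, 8&E=8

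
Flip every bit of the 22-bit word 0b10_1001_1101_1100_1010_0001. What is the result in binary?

0b0101100010001101011110

Invert each bit: 1010011101110010100001 → 0101100010001101011110.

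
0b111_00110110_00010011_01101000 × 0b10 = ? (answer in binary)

Multiply each base-2 digit by 2, carrying:
  0×2 = 0 → write 0
  0×2 = 0 → write 0
  0×2 = 0 → write 0
  1×2 = 2 → write 0 carry 1
  0×2+1 = 1 → write 1
  1×2 = 2 → write 0 carry 1
  1×2+1 = 3 → write 1 carry 1
  0×2+1 = 1 → write 1
  1×2 = 2 → write 0 carry 1
  1×2+1 = 3 → write 1 carry 1
  0×2+1 = 1 → write 1
  0×2 = 0 → write 0
  1×2 = 2 → write 0 carry 1
  0×2+1 = 1 → write 1
  0×2 = 0 → write 0
  0×2 = 0 → write 0
  0×2 = 0 → write 0
  1×2 = 2 → write 0 carry 1
  1×2+1 = 3 → write 1 carry 1
  0×2+1 = 1 → write 1
  1×2 = 2 → write 0 carry 1
  1×2+1 = 3 → write 1 carry 1
  0×2+1 = 1 → write 1
  0×2 = 0 → write 0
  1×2 = 2 → write 0 carry 1
  1×2+1 = 3 → write 1 carry 1
  1×2+1 = 3 → write 1 carry 1
  remaining carry: 1

0b1110011011000010011011010000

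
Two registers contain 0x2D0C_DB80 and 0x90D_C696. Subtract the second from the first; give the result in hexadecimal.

Subtract column by column in base 16:
  0-6 → A (borrow)
  8-9-1 → E (borrow)
  B-6-1 → 4
  D-C → 1
  C-D → F (borrow)
  0-0-1 → F (borrow)
  D-9-1 → 3
  2-0 → 2

0x23FF14EA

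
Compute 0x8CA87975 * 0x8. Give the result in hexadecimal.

Multiply each base-16 digit by 8, carrying:
  5×8 = 40 → write 8 carry 2
  7×8+2 = 58 → write A carry 3
  9×8+3 = 75 → write B carry 4
  7×8+4 = 60 → write C carry 3
  8×8+3 = 67 → write 3 carry 4
  A×8+4 = 84 → write 4 carry 5
  C×8+5 = 101 → write 5 carry 6
  8×8+6 = 70 → write 6 carry 4
  remaining carry: 4

0x46543CBA8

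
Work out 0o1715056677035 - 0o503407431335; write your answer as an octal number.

Subtract column by column in base 8:
  5-5 → 0
  3-3 → 0
  0-3 → 5 (borrow)
  7-1-1 → 5
  7-3 → 4
  6-4 → 2
  6-7 → 7 (borrow)
  5-0-1 → 4
  0-4 → 4 (borrow)
  5-3-1 → 1
  1-0 → 1
  7-5 → 2
  1-0 → 1

0o1211447245500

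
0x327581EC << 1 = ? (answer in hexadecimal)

0x64EB03D8

1 bits is not a whole number of base-16 digits; in binary: 110010011101011000000111101100 << 1 = 1100100111010110000001111011000.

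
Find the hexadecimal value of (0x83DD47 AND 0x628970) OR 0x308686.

0x83DD47 AND 0x628970 = 0x028940.
Then OR with 0x308686.

0x328FC6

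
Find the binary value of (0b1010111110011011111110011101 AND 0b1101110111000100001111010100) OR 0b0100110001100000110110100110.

0b1100110111100000111110110110

0b1010111110011011111110011101 AND 0b1101110111000100001111010100 = 0b1000110110000000001110010100.
Then OR with 0b0100110001100000110110100110.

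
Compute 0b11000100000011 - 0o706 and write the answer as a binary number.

0o706 = 0b111000110 in binary.
Subtract column by column in base 2:
  1-0 → 1
  1-1 → 0
  0-1 → 1 (borrow)
  0-0-1 → 1 (borrow)
  0-0-1 → 1 (borrow)
  0-0-1 → 1 (borrow)
  0-1-1 → 0 (borrow)
  0-1-1 → 0 (borrow)
  1-1-1 → 1 (borrow)
  0-0-1 → 1 (borrow)
  0-0-1 → 1 (borrow)
  0-0-1 → 1 (borrow)
  1-0-1 → 0
  1-0 → 1

0b10111100111101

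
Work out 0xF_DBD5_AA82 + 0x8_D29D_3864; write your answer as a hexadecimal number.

0x18AE72E2E6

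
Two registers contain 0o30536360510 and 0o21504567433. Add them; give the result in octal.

Add column by column in base 8, right to left:
  0+3 = 3
  1+3 = 4
  5+4 = 1 carry 1
  0+7+1 = 0 carry 1
  6+6+1 = 5 carry 1
  3+5+1 = 1 carry 1
  6+4+1 = 3 carry 1
  3+0+1 = 4
  5+5 = 2 carry 1
  0+1+1 = 2
  3+2 = 5

0o52243150143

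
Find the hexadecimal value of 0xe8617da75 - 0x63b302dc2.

Subtract column by column in base 16:
  5-2 → 3
  7-c → b (borrow)
  a-d-1 → c (borrow)
  d-2-1 → a
  7-0 → 7
  1-3 → e (borrow)
  6-b-1 → a (borrow)
  8-3-1 → 4
  e-6 → 8

0x84ae7acb3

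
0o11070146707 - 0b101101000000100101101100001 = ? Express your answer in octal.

0o10320101146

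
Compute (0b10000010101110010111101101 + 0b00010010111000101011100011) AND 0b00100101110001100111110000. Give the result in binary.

Add column by column in base 2, right to left:
  1+1 = 0 carry 1
  0+1+1 = 0 carry 1
  1+0+1 = 0 carry 1
  1+0+1 = 0 carry 1
  0+0+1 = 1
  1+1 = 0 carry 1
  1+1+1 = 1 carry 1
  1+1+1 = 1 carry 1
  1+0+1 = 0 carry 1
  0+1+1 = 0 carry 1
  1+0+1 = 0 carry 1
  0+1+1 = 0 carry 1
  0+0+1 = 1
  1+0 = 1
  1+0 = 1
  1+1 = 0 carry 1
  0+1+1 = 0 carry 1
  1+1+1 = 1 carry 1
  0+0+1 = 1
  1+1 = 0 carry 1
  0+0+1 = 1
  0+0 = 0
  0+1 = 1
  0+0 = 0
  0+0 = 0
  1+0 = 1
Sum = 0b10010101100111000011010000; now AND with 0b00100101110001100111110000:
  10010101100111000011010000
& 00100101110001100111110000
= 00000101100001000011010000

0b101100001000011010000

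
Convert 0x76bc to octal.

0o73274

Expand each hex digit to 4 bits: 7=0111 6=0110 b=1011 c=1100.
Group the bits in threes: 111 011 010 111 100 → 73274.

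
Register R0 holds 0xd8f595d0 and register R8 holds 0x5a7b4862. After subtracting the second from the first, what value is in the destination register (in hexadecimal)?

0x7e7a4d6e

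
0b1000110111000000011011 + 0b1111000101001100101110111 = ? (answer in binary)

0b10000001100000100110010010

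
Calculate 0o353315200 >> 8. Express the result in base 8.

8 bits is not a whole number of base-8 digits; in binary: 11101011011001101010000000 >> 8 = 111010110110011010.

0o726632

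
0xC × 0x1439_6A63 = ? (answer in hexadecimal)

Multiply each base-16 digit by 12, carrying:
  3×12 = 36 → write 4 carry 2
  6×12+2 = 74 → write A carry 4
  A×12+4 = 124 → write C carry 7
  6×12+7 = 79 → write F carry 4
  9×12+4 = 112 → write 0 carry 7
  3×12+7 = 43 → write B carry 2
  4×12+2 = 50 → write 2 carry 3
  1×12+3 = 15 → write F

0xF2B0FCA4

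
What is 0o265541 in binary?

0b10110101101100001

Each octal digit is 3 bits: 2=010 6=110 5=101 5=101 4=100 1=001.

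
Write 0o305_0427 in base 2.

Each octal digit is 3 bits: 3=011 0=000 5=101 0=000 4=100 2=010 7=111.

0b11000101000100010111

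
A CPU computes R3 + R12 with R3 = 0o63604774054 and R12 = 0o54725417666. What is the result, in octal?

Add column by column in base 8, right to left:
  4+6 = 2 carry 1
  5+6+1 = 4 carry 1
  0+6+1 = 7
  4+7 = 3 carry 1
  7+1+1 = 1 carry 1
  7+4+1 = 4 carry 1
  4+5+1 = 2 carry 1
  0+2+1 = 3
  6+7 = 5 carry 1
  3+4+1 = 0 carry 1
  6+5+1 = 4 carry 1
  final carry 1

0o140532413742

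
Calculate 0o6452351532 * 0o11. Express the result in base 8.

0o73176067052

Multiply each base-8 digit by 9, carrying:
  2×9 = 18 → write 2 carry 2
  3×9+2 = 29 → write 5 carry 3
  5×9+3 = 48 → write 0 carry 6
  1×9+6 = 15 → write 7 carry 1
  5×9+1 = 46 → write 6 carry 5
  3×9+5 = 32 → write 0 carry 4
  2×9+4 = 22 → write 6 carry 2
  5×9+2 = 47 → write 7 carry 5
  4×9+5 = 41 → write 1 carry 5
  6×9+5 = 59 → write 3 carry 7
  remaining carry: 7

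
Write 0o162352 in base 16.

0xE4EA

Each octal digit is 3 bits: 1=001 6=110 2=010 3=011 5=101 2=010.
Group the bits into nibbles: 1110 0100 1110 1010 → E4EA.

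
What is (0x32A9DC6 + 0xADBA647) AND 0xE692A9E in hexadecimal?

Add column by column in base 16, right to left:
  6+7 = D
  C+4 = 0 carry 1
  D+6+1 = 4 carry 1
  9+A+1 = 4 carry 1
  A+B+1 = 6 carry 1
  2+D+1 = 0 carry 1
  3+A+1 = E
Sum = 0xE06440D; now AND with 0xE692A9E:
  E&E=E, 0&6=0, 6&9=0, 4&2=0, 4&A=0, 0&9=0, D&E=C

0xE00000C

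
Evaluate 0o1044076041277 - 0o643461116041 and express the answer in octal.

Subtract column by column in base 8:
  7-1 → 6
  7-4 → 3
  2-0 → 2
  1-6 → 3 (borrow)
  4-1-1 → 2
  0-1 → 7 (borrow)
  6-1-1 → 4
  7-6 → 1
  0-4 → 4 (borrow)
  4-3-1 → 0
  4-4 → 0
  0-6 → 2 (borrow)
  1-0-1 → 0

0o200414723236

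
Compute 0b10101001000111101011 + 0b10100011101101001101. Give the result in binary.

0b101001100110100111000

Add column by column in base 2, right to left:
  1+1 = 0 carry 1
  1+0+1 = 0 carry 1
  0+1+1 = 0 carry 1
  1+1+1 = 1 carry 1
  0+0+1 = 1
  1+0 = 1
  1+1 = 0 carry 1
  1+0+1 = 0 carry 1
  1+1+1 = 1 carry 1
  0+1+1 = 0 carry 1
  0+0+1 = 1
  0+1 = 1
  1+1 = 0 carry 1
  0+1+1 = 0 carry 1
  0+0+1 = 1
  1+0 = 1
  0+0 = 0
  1+1 = 0 carry 1
  0+0+1 = 1
  1+1 = 0 carry 1
  final carry 1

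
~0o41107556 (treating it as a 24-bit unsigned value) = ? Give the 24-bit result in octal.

Each oct digit d becomes 7−d:
  4→3, 1→6, 1→6, 0→7, 7→0, 5→2, 5→2, 6→1

0o36670221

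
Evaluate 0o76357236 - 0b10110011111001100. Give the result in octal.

0o76073322

0b10110011111001100 = 0o263714 in octal.
Subtract column by column in base 8:
  6-4 → 2
  3-1 → 2
  2-7 → 3 (borrow)
  7-3-1 → 3
  5-6 → 7 (borrow)
  3-2-1 → 0
  6-0 → 6
  7-0 → 7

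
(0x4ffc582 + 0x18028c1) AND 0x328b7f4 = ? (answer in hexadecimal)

Add column by column in base 16, right to left:
  2+1 = 3
  8+c = 4 carry 1
  5+8+1 = e
  c+2 = e
  f+0 = f
  f+8 = 7 carry 1
  4+1+1 = 6
Sum = 0x67fee43; now AND with 0x328b7f4:
  6&3=2, 7&2=2, f&8=8, e&b=a, e&7=6, 4&f=4, 3&4=0

0x228a640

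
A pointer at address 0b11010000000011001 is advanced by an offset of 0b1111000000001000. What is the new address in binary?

Add column by column in base 2, right to left:
  1+0 = 1
  0+0 = 0
  0+0 = 0
  1+1 = 0 carry 1
  1+0+1 = 0 carry 1
  0+0+1 = 1
  0+0 = 0
  0+0 = 0
  0+0 = 0
  0+0 = 0
  0+0 = 0
  0+0 = 0
  0+1 = 1
  1+1 = 0 carry 1
  0+1+1 = 0 carry 1
  1+1+1 = 1 carry 1
  1+0+1 = 0 carry 1
  final carry 1

0b101001000000100001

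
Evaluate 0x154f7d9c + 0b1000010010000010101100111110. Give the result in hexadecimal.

0x1d97a8da

0b1000010010000010101100111110 = 0x8482b3e in hexadecimal.
Add column by column in base 16, right to left:
  c+e = a carry 1
  9+3+1 = d
  d+b = 8 carry 1
  7+2+1 = a
  f+8 = 7 carry 1
  4+4+1 = 9
  5+8 = d
  1+0 = 1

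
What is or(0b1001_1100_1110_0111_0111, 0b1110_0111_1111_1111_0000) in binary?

OR bit by bit (1 where either bit is 1):
  10011100111001110111
| 11100111111111110000
= 11111111111111110111

0b11111111111111110111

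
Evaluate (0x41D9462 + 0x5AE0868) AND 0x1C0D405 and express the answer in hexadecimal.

0x1C09400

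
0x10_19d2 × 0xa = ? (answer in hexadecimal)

0xa10234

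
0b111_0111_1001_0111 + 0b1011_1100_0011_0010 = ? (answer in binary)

0b10011001111001001

Add column by column in base 2, right to left:
  1+0 = 1
  1+1 = 0 carry 1
  1+0+1 = 0 carry 1
  0+0+1 = 1
  1+1 = 0 carry 1
  0+1+1 = 0 carry 1
  0+0+1 = 1
  1+0 = 1
  1+0 = 1
  1+0 = 1
  1+1 = 0 carry 1
  0+1+1 = 0 carry 1
  1+1+1 = 1 carry 1
  1+1+1 = 1 carry 1
  1+0+1 = 0 carry 1
  0+1+1 = 0 carry 1
  final carry 1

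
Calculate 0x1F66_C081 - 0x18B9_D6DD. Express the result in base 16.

0x6ACE9A4

Subtract column by column in base 16:
  1-D → 4 (borrow)
  8-D-1 → A (borrow)
  0-6-1 → 9 (borrow)
  C-D-1 → E (borrow)
  6-9-1 → C (borrow)
  6-B-1 → A (borrow)
  F-8-1 → 6
  1-1 → 0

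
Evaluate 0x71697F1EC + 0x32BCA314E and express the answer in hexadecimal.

Add column by column in base 16, right to left:
  C+E = A carry 1
  E+4+1 = 3 carry 1
  1+1+1 = 3
  F+3 = 2 carry 1
  7+A+1 = 2 carry 1
  9+C+1 = 6 carry 1
  6+B+1 = 2 carry 1
  1+2+1 = 4
  7+3 = A

0xA4262233A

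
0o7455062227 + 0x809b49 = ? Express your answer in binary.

0o7455062227 = 0b111100101101000110010010010111 in binary.
0x809b49 = 0b100000001001101101001001 in binary.
Add column by column in base 2, right to left:
  1+1 = 0 carry 1
  1+0+1 = 0 carry 1
  1+0+1 = 0 carry 1
  0+1+1 = 0 carry 1
  1+0+1 = 0 carry 1
  0+0+1 = 1
  0+1 = 1
  1+0 = 1
  0+1 = 1
  0+1 = 1
  1+0 = 1
  0+1 = 1
  0+1 = 1
  1+0 = 1
  1+0 = 1
  0+1 = 1
  0+0 = 0
  0+0 = 0
  1+0 = 1
  0+0 = 0
  1+0 = 1
  1+0 = 1
  0+0 = 0
  1+1 = 0 carry 1
  0+0+1 = 1
  0+0 = 0
  1+0 = 1
  1+0 = 1
  1+0 = 1
  1+0 = 1

0b111101001101001111111111100000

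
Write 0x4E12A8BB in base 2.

Expand each hex digit to 4 bits: 4=0100 E=1110 1=0001 2=0010 A=1010 8=1000 B=1011 B=1011.

0b1001110000100101010100010111011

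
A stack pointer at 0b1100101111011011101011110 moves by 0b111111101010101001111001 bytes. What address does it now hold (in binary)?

Add column by column in base 2, right to left:
  0+1 = 1
  1+0 = 1
  1+0 = 1
  1+1 = 0 carry 1
  1+1+1 = 1 carry 1
  0+1+1 = 0 carry 1
  1+1+1 = 1 carry 1
  0+0+1 = 1
  1+0 = 1
  1+1 = 0 carry 1
  1+0+1 = 0 carry 1
  0+1+1 = 0 carry 1
  1+0+1 = 0 carry 1
  1+1+1 = 1 carry 1
  0+0+1 = 1
  1+1 = 0 carry 1
  1+0+1 = 0 carry 1
  1+1+1 = 1 carry 1
  1+1+1 = 1 carry 1
  0+1+1 = 0 carry 1
  1+1+1 = 1 carry 1
  0+1+1 = 0 carry 1
  0+1+1 = 0 carry 1
  1+1+1 = 1 carry 1
  1+0+1 = 0 carry 1
  final carry 1

0b10100101100110000111010111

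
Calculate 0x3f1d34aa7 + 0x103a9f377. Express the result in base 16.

0x4f57d3e1e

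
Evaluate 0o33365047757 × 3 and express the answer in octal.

0o122337167715

Multiply each base-8 digit by 3, carrying:
  7×3 = 21 → write 5 carry 2
  5×3+2 = 17 → write 1 carry 2
  7×3+2 = 23 → write 7 carry 2
  7×3+2 = 23 → write 7 carry 2
  4×3+2 = 14 → write 6 carry 1
  0×3+1 = 1 → write 1
  5×3 = 15 → write 7 carry 1
  6×3+1 = 19 → write 3 carry 2
  3×3+2 = 11 → write 3 carry 1
  3×3+1 = 10 → write 2 carry 1
  3×3+1 = 10 → write 2 carry 1
  remaining carry: 1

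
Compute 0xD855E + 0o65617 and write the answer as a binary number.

0xD855E = 0b11011000010101011110 in binary.
0o65617 = 0b110101110001111 in binary.
Add column by column in base 2, right to left:
  0+1 = 1
  1+1 = 0 carry 1
  1+1+1 = 1 carry 1
  1+1+1 = 1 carry 1
  1+0+1 = 0 carry 1
  0+0+1 = 1
  1+0 = 1
  0+1 = 1
  1+1 = 0 carry 1
  0+1+1 = 0 carry 1
  1+0+1 = 0 carry 1
  0+1+1 = 0 carry 1
  0+0+1 = 1
  0+1 = 1
  0+1 = 1
  1+0 = 1
  1+0 = 1
  0+0 = 0
  1+0 = 1
  1+0 = 1

0b11011111000011101101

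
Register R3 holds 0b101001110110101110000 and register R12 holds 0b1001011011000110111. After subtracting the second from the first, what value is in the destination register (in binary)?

Subtract column by column in base 2:
  0-1 → 1 (borrow)
  0-1-1 → 0 (borrow)
  0-1-1 → 0 (borrow)
  0-0-1 → 1 (borrow)
  1-1-1 → 1 (borrow)
  1-1-1 → 1 (borrow)
  1-0-1 → 0
  0-0 → 0
  1-0 → 1
  0-1 → 1 (borrow)
  1-1-1 → 1 (borrow)
  1-0-1 → 0
  0-1 → 1 (borrow)
  1-1-1 → 1 (borrow)
  1-0-1 → 0
  1-1 → 0
  0-0 → 0
  0-0 → 0
  1-1 → 0
  0-0 → 0
  1-0 → 1

0b100000011011100111001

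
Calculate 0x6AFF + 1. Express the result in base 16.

The trailing 2 digits are F (max in base 16), so adding 1 cascades: they roll to 0 and the next digit up increments.

0x6B00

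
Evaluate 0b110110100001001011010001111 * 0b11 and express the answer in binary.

0b10100011100011100001110101101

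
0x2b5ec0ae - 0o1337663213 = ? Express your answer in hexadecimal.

0x1fdf5a23

0o1337663213 = 0xb7f668b in hexadecimal.
Subtract column by column in base 16:
  e-b → 3
  a-8 → 2
  0-6 → a (borrow)
  c-6-1 → 5
  e-f → f (borrow)
  5-7-1 → d (borrow)
  b-b-1 → f (borrow)
  2-0-1 → 1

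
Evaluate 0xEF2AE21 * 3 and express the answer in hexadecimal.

0x2CD80A63

Multiply each base-16 digit by 3, carrying:
  1×3 = 3 → write 3
  2×3 = 6 → write 6
  E×3 = 42 → write A carry 2
  A×3+2 = 32 → write 0 carry 2
  2×3+2 = 8 → write 8
  F×3 = 45 → write D carry 2
  E×3+2 = 44 → write C carry 2
  remaining carry: 2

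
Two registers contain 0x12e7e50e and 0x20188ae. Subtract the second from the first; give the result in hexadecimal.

0x10e65c60

Subtract column by column in base 16:
  e-e → 0
  0-a → 6 (borrow)
  5-8-1 → c (borrow)
  e-8-1 → 5
  7-1 → 6
  e-0 → e
  2-2 → 0
  1-0 → 1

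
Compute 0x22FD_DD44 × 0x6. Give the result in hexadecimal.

Multiply each base-16 digit by 6, carrying:
  4×6 = 24 → write 8 carry 1
  4×6+1 = 25 → write 9 carry 1
  D×6+1 = 79 → write F carry 4
  D×6+4 = 82 → write 2 carry 5
  D×6+5 = 83 → write 3 carry 5
  F×6+5 = 95 → write F carry 5
  2×6+5 = 17 → write 1 carry 1
  2×6+1 = 13 → write D

0xD1F32F98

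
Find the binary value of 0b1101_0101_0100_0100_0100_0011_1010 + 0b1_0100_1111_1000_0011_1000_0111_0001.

0b100010010011000111110010101011

Add column by column in base 2, right to left:
  0+1 = 1
  1+0 = 1
  0+0 = 0
  1+0 = 1
  1+1 = 0 carry 1
  1+1+1 = 1 carry 1
  0+1+1 = 0 carry 1
  0+0+1 = 1
  0+0 = 0
  0+0 = 0
  1+0 = 1
  0+1 = 1
  0+1 = 1
  0+1 = 1
  1+0 = 1
  0+0 = 0
  0+0 = 0
  0+0 = 0
  1+0 = 1
  0+1 = 1
  1+1 = 0 carry 1
  0+1+1 = 0 carry 1
  1+1+1 = 1 carry 1
  0+1+1 = 0 carry 1
  1+0+1 = 0 carry 1
  0+0+1 = 1
  1+1 = 0 carry 1
  1+0+1 = 0 carry 1
  0+1+1 = 0 carry 1
  final carry 1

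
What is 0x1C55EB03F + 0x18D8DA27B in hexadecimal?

0x352EC52BA

Add column by column in base 16, right to left:
  F+B = A carry 1
  3+7+1 = B
  0+2 = 2
  B+A = 5 carry 1
  E+D+1 = C carry 1
  5+8+1 = E
  5+D = 2 carry 1
  C+8+1 = 5 carry 1
  1+1+1 = 3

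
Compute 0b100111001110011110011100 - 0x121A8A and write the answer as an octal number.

0b100111001110011110011100 = 0o47163634 in octal.
0x121A8A = 0o4415212 in octal.
Subtract column by column in base 8:
  4-2 → 2
  3-1 → 2
  6-2 → 4
  3-5 → 6 (borrow)
  6-1-1 → 4
  1-4 → 5 (borrow)
  7-4-1 → 2
  4-0 → 4

0o42546422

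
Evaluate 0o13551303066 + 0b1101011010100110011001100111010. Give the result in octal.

0b1101011010100110011001100111010 = 0o15324631472 in octal.
Add column by column in base 8, right to left:
  6+2 = 0 carry 1
  6+7+1 = 6 carry 1
  0+4+1 = 5
  3+1 = 4
  0+3 = 3
  3+6 = 1 carry 1
  1+4+1 = 6
  5+2 = 7
  5+3 = 0 carry 1
  3+5+1 = 1 carry 1
  1+1+1 = 3

0o31076134560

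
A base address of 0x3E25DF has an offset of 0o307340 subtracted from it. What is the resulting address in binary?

0b1111001001011011111111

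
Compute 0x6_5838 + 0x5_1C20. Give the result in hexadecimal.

Add column by column in base 16, right to left:
  8+0 = 8
  3+2 = 5
  8+C = 4 carry 1
  5+1+1 = 7
  6+5 = B

0xB7458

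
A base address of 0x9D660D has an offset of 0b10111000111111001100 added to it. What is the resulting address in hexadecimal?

0b10111000111111001100 = 0xB8FCC in hexadecimal.
Add column by column in base 16, right to left:
  D+C = 9 carry 1
  0+C+1 = D
  6+F = 5 carry 1
  6+8+1 = F
  D+B = 8 carry 1
  9+0+1 = A

0xA8F5D9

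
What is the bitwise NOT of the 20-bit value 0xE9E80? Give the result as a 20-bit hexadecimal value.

0x1617F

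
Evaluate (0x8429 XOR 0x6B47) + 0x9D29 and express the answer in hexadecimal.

First 0x8429 XOR 0x6B47 = 0xEF6E.
Add column by column in base 16, right to left:
  E+9 = 7 carry 1
  6+2+1 = 9
  F+D = C carry 1
  E+9+1 = 8 carry 1
  final carry 1

0x18C97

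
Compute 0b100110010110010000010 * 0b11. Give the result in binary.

0b1110011000010110000110

Multiply each base-2 digit by 3, carrying:
  0×3 = 0 → write 0
  1×3 = 3 → write 1 carry 1
  0×3+1 = 1 → write 1
  0×3 = 0 → write 0
  0×3 = 0 → write 0
  0×3 = 0 → write 0
  0×3 = 0 → write 0
  1×3 = 3 → write 1 carry 1
  0×3+1 = 1 → write 1
  0×3 = 0 → write 0
  1×3 = 3 → write 1 carry 1
  1×3+1 = 4 → write 0 carry 2
  0×3+2 = 2 → write 0 carry 1
  1×3+1 = 4 → write 0 carry 2
  0×3+2 = 2 → write 0 carry 1
  0×3+1 = 1 → write 1
  1×3 = 3 → write 1 carry 1
  1×3+1 = 4 → write 0 carry 2
  0×3+2 = 2 → write 0 carry 1
  0×3+1 = 1 → write 1
  1×3 = 3 → write 1 carry 1
  remaining carry: 1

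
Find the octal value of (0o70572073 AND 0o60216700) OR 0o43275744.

0o70572073 AND 0o60216700 = 0o60012000.
Then OR with 0o43275744.

0o63277744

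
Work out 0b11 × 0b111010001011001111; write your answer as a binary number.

Multiply each base-2 digit by 3, carrying:
  1×3 = 3 → write 1 carry 1
  1×3+1 = 4 → write 0 carry 2
  1×3+2 = 5 → write 1 carry 2
  1×3+2 = 5 → write 1 carry 2
  0×3+2 = 2 → write 0 carry 1
  0×3+1 = 1 → write 1
  1×3 = 3 → write 1 carry 1
  1×3+1 = 4 → write 0 carry 2
  0×3+2 = 2 → write 0 carry 1
  1×3+1 = 4 → write 0 carry 2
  0×3+2 = 2 → write 0 carry 1
  0×3+1 = 1 → write 1
  0×3 = 0 → write 0
  1×3 = 3 → write 1 carry 1
  0×3+1 = 1 → write 1
  1×3 = 3 → write 1 carry 1
  1×3+1 = 4 → write 0 carry 2
  1×3+2 = 5 → write 1 carry 2
  remaining carry: 10

0b10101110100001101101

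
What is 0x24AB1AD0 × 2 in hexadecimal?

0x495635A0

Multiply each base-16 digit by 2, carrying:
  0×2 = 0 → write 0
  D×2 = 26 → write A carry 1
  A×2+1 = 21 → write 5 carry 1
  1×2+1 = 3 → write 3
  B×2 = 22 → write 6 carry 1
  A×2+1 = 21 → write 5 carry 1
  4×2+1 = 9 → write 9
  2×2 = 4 → write 4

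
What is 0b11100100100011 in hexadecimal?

Group the bits into nibbles: 0011 1001 0010 0011 → 3923.

0x3923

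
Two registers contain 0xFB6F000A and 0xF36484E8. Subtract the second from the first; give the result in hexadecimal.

0x80A7B22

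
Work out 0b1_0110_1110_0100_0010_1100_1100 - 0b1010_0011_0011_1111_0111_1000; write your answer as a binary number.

Subtract column by column in base 2:
  0-0 → 0
  0-0 → 0
  1-0 → 1
  1-1 → 0
  0-1 → 1 (borrow)
  0-1-1 → 0 (borrow)
  1-1-1 → 1 (borrow)
  1-0-1 → 0
  0-1 → 1 (borrow)
  1-1-1 → 1 (borrow)
  0-1-1 → 0 (borrow)
  0-1-1 → 0 (borrow)
  0-1-1 → 0 (borrow)
  0-1-1 → 0 (borrow)
  1-0-1 → 0
  0-0 → 0
  0-1 → 1 (borrow)
  1-1-1 → 1 (borrow)
  1-0-1 → 0
  1-0 → 1
  0-0 → 0
  1-1 → 0
  1-0 → 1
  0-1 → 1 (borrow)
  1-0-1 → 0

0b110010110000001101010100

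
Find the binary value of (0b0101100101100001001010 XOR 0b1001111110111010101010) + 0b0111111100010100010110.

0b10100010111101111110110

First 0b0101100101100001001010 XOR 0b1001111110111010101010 = 0b1100011011011011100000.
Add column by column in base 2, right to left:
  0+0 = 0
  0+1 = 1
  0+1 = 1
  0+0 = 0
  0+1 = 1
  1+0 = 1
  1+0 = 1
  1+0 = 1
  0+1 = 1
  1+0 = 1
  1+1 = 0 carry 1
  0+0+1 = 1
  1+0 = 1
  1+0 = 1
  0+1 = 1
  1+1 = 0 carry 1
  1+1+1 = 1 carry 1
  0+1+1 = 0 carry 1
  0+1+1 = 0 carry 1
  0+1+1 = 0 carry 1
  1+1+1 = 1 carry 1
  1+0+1 = 0 carry 1
  final carry 1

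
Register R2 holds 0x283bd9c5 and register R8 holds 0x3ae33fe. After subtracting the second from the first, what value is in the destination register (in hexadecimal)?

Subtract column by column in base 16:
  5-e → 7 (borrow)
  c-f-1 → c (borrow)
  9-3-1 → 5
  d-3 → a
  b-e → d (borrow)
  3-a-1 → 8 (borrow)
  8-3-1 → 4
  2-0 → 2

0x248da5c7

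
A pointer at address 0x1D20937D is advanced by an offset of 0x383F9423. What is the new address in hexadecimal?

0x556027A0

Add column by column in base 16, right to left:
  D+3 = 0 carry 1
  7+2+1 = A
  3+4 = 7
  9+9 = 2 carry 1
  0+F+1 = 0 carry 1
  2+3+1 = 6
  D+8 = 5 carry 1
  1+3+1 = 5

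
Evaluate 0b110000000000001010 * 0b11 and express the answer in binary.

0b10010000000000011110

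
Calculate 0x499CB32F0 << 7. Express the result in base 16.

7 bits is not a whole number of base-16 digits; in binary: 10010011001110010110011001011110000 << 7 = 100100110011100101100110010111100000000000.

0x24CE5997800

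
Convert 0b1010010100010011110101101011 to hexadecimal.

0xA513D6B

Group the bits into nibbles: 1010 0101 0001 0011 1101 0110 1011 → A513D6B.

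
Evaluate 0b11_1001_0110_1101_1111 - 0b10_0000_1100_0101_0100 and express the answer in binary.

0b11000101010001011

Subtract column by column in base 2:
  1-0 → 1
  1-0 → 1
  1-1 → 0
  1-0 → 1
  1-1 → 0
  0-0 → 0
  1-1 → 0
  1-0 → 1
  0-0 → 0
  1-0 → 1
  1-1 → 0
  0-1 → 1 (borrow)
  1-0-1 → 0
  0-0 → 0
  0-0 → 0
  1-0 → 1
  1-0 → 1
  1-1 → 0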